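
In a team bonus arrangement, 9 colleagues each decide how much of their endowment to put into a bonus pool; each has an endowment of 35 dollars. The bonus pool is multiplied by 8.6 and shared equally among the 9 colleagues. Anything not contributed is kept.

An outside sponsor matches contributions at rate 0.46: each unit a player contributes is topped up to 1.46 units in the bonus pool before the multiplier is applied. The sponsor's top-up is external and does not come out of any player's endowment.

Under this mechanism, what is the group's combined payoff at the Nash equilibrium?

The effective private return per unit is now 8.6 × 1.46 / 9 = 1.3951 > 1, so every player's dominant strategy flips to full contribution.
At the Nash equilibrium everyone contributes 35. Group total payoff = 8.6 × 1.46 × 315 = 3955.14.

3955.14 dollars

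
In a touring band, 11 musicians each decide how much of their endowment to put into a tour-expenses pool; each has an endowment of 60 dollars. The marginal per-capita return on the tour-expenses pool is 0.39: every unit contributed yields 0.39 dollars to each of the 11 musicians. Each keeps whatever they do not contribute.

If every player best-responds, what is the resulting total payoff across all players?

The private return per contributed unit is 0.39 < 1, so contributing 0 is dominant for every player. At the Nash equilibrium everyone keeps their 60, and the group total is 11 × 60 = 660.

660.00 dollars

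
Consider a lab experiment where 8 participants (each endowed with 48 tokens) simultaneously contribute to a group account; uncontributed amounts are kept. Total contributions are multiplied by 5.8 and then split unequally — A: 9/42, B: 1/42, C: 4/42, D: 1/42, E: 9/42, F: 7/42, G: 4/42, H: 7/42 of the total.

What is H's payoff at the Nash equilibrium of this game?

140.80 tokens

For player j, contributing a unit is worthwhile iff 5.8 × (j's share) ≥ 1, i.e. iff j's share is at least 0.1724.
The shares above 0.1724 belong to A and E, contributing 48 each; the remaining 6 contribute 0. Total contributed: 96.
H keeps 48 and receives 5.8 × 96 × 7/42 = 92.80 from the group account, for a payoff of 140.80.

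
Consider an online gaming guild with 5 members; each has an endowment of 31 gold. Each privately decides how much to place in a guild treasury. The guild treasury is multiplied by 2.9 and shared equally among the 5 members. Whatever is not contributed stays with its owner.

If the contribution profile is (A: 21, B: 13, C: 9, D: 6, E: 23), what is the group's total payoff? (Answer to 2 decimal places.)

291.80 gold

Total contributed: 21 + 13 + 9 + 6 + 23 = 72; total kept: 5 × 31 − 72 = 83.
The guild treasury pays out 2.9 × 72 = 208.80 in aggregate.
Group total = 83 + 208.80 = 291.80.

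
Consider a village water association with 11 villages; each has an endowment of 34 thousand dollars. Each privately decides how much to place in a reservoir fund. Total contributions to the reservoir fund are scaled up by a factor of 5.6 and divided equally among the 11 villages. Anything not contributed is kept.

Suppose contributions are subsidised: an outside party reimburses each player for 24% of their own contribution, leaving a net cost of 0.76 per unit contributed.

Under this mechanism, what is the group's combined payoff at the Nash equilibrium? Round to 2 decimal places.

374.00 thousand dollars

With the mechanism, a contributed unit returns (5.6/11) / 0.76 = 0.6699 per unit of net cost — still below 1 — so contributing 0 remains dominant for every player.
At the Nash equilibrium no one contributes; group total payoff = 11 × 34 = 374.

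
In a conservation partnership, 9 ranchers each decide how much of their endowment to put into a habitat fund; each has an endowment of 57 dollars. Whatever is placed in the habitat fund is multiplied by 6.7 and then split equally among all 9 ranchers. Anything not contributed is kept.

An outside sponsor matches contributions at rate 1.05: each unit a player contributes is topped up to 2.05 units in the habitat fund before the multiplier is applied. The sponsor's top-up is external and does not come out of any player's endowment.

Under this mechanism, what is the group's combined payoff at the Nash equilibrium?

The effective private return per unit is now 6.7 × 2.05 / 9 = 1.5261 > 1, so every player's dominant strategy flips to full contribution.
So the Nash equilibrium is full contribution by all 9; the group earns 6.7 × 2.05 × 513 = 7046.06.

7046.06 dollars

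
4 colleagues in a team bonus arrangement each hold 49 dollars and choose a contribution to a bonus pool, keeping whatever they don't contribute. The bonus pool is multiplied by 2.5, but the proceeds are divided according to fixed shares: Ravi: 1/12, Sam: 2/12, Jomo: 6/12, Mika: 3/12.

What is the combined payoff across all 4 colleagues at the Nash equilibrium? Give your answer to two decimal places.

269.50 dollars

Each unit j contributes comes back to j as 2.5 × (j's share), so j prefers to contribute only if that share exceeds 1/2.5 = 0.4000; otherwise keeping the unit dominates.
Only Jomo (6/12) clears that bar, contributing 49; the remaining 3 contribute 0. Total contributed: 49.
The bonus pool pays out 2.5 × 49 = 122.50 in total (split across the unequal shares, but the aggregate is all that matters for the group sum).
The 3 free-riders keep 49 each, adding 147. Group total = 147 + 122.50 = 269.50.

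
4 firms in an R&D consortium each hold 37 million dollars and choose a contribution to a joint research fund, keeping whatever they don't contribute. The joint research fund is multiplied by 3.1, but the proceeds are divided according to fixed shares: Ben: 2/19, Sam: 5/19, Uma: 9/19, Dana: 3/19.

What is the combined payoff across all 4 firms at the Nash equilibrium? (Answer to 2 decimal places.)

225.70 million dollars

Player j's private return per contributed unit is 3.1 × (j's share). Contributing is weakly dominant for j when that share is at least 1/3.1 = 0.3226, and contributing 0 is dominant otherwise.
Uma alone (share 9/19) is above the threshold, contributing 37; the remaining 3 contribute 0. Total contributed: 37.
The joint research fund pays out 3.1 × 37 = 114.70 in total (split across the unequal shares, but the aggregate is all that matters for the group sum).
The 3 free-riders keep 37 each, adding 111. Group total = 111 + 114.70 = 225.70.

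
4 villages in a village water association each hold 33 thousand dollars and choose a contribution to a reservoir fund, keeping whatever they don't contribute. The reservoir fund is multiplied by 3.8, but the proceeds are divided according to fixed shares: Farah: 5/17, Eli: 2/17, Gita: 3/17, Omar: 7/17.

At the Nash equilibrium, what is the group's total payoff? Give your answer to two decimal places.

A player with share s gets back 3.8·s per unit contributed, so full contribution is dominant for anyone with s > 1/3.8 = 0.2632 and zero contribution is dominant for anyone below.
Farah and Omar clear that bar, contributing 33 each; the remaining 2 contribute 0. Total contributed: 66.
The reservoir fund pays out 3.8 × 66 = 250.80 in total (split across the unequal shares, but the aggregate is all that matters for the group sum).
The 2 free-riders keep 33 each, adding 66. Group total = 66 + 250.80 = 316.80.

316.80 thousand dollars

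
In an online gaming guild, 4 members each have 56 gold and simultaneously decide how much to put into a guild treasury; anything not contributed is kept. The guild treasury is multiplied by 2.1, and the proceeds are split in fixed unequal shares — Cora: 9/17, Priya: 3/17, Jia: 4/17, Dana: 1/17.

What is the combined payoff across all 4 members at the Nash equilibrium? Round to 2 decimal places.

Player j's private return per contributed unit is 2.1 × (j's share). Contributing is weakly dominant for j when that share is at least 1/2.1 = 0.4762, and contributing 0 is dominant otherwise.
The only share above 0.4762 is Cora's 9/17, contributing 56; the remaining 3 contribute 0. Total contributed: 56.
The guild treasury pays out 2.1 × 56 = 117.60 in total (split across the unequal shares, but the aggregate is all that matters for the group sum).
The 3 free-riders keep 56 each, adding 168. Group total = 168 + 117.60 = 285.60.

285.60 gold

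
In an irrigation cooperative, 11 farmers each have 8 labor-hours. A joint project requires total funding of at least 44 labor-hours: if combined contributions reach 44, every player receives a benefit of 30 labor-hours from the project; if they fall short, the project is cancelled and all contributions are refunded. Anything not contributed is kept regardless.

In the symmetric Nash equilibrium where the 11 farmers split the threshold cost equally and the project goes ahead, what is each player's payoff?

Equal share of the threshold: 44/11 = 4.
At this profile no one gains by cutting their contribution: any cut drops the total below 44, the project is cancelled, contributions are refunded, and the deviator ends with 8, which is less than 8 − 4 + 30 = 34. Contributing more than 4 just wastes the excess. So contributing exactly 4 is a best response.
Each player's payoff: 8 − 4 + 30 = 34.

34 labor-hours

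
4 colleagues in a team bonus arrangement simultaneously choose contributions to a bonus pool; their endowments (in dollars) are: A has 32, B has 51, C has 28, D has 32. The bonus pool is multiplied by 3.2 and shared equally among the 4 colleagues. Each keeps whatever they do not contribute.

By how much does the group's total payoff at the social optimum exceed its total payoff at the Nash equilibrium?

The private return per contributed unit is 3.2/4 = 0.8000 < 1 for every player regardless of endowment, so the Nash equilibrium is zero contribution and the group total is Σ E_j = 32 + 51 + 28 + 32 = 143.
Each contributed unit returns 3.200 to the group, so the social optimum is full contribution by everyone: group total = 3.200 × 143 = 457.60.
Efficiency loss = (3.200 − 1) × 143 = 314.60.

314.60 dollars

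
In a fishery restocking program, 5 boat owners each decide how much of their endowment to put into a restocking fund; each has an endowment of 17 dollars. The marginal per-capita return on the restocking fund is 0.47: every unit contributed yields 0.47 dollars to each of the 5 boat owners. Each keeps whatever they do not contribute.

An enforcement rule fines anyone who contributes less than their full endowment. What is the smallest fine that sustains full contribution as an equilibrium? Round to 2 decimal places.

9.01 dollars

Given the others contribute fully, the best deviation is to contribute 0 (any partial contribution still incurs the fine and gives up units whose private return 0.47 is below 1).
Deviating from 17 to 0 saves 17 dollars but forfeits the deviator's share of the drop in the restocking fund: 0.47 × 17 = 7.99.
So the deviation gain is 17 − 7.99 = 9.01, and the fine must be at least 9.01 dollars to wipe it out.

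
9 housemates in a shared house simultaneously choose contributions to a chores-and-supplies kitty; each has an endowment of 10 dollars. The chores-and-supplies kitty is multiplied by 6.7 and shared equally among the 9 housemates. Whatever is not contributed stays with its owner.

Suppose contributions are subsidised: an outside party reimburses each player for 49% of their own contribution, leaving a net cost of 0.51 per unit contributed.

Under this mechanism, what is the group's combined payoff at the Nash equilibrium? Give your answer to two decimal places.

With the mechanism, a contributed unit returns (6.7/9) / 0.51 = 1.4597 per unit of net cost to the contributor — now above 1 — so contributing fully is weakly dominant for every player.
At the Nash equilibrium everyone contributes 10. Group total payoff = 9 × (10 × 0.49 + 6.7 × 10) = 647.10.

647.10 dollars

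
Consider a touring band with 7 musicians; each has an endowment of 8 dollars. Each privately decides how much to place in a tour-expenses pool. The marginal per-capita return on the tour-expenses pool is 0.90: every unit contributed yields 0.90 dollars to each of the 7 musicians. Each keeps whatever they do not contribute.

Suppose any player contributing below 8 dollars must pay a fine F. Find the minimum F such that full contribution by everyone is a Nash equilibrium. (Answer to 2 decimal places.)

Given the others contribute fully, the best deviation is to contribute 0 (any partial contribution still incurs the fine and gives up units whose private return 0.90 is below 1).
Deviating from 8 to 0 saves 8 dollars but forfeits the deviator's share of the drop in the tour-expenses pool: 0.90 × 8 = 7.20.
So the deviation gain is 8 − 7.20 = 0.80, and the fine must be at least 0.80 dollars to wipe it out.

0.80 dollars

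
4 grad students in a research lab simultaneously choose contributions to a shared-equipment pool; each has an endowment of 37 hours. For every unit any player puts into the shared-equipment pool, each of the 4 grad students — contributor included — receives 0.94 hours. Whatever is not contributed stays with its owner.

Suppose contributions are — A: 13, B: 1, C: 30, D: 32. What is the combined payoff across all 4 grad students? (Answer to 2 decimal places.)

Total contributed: 13 + 1 + 30 + 32 = 76; total kept: 4 × 37 − 76 = 72.
The shared-equipment pool pays out 0.94 × 4 × 76 = 285.76 in aggregate.
Group total = 72 + 285.76 = 357.76.

357.76 hours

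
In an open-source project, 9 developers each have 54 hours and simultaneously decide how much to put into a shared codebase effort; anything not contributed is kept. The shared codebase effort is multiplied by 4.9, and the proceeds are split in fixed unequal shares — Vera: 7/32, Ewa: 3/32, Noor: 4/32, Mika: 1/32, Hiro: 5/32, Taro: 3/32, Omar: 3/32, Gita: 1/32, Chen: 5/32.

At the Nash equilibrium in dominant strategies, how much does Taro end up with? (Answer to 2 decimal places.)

78.81 hours

Player j's private return per contributed unit is 4.9 × (j's share). Contributing is weakly dominant for j when that share is at least 1/4.9 = 0.2041, and contributing 0 is dominant otherwise.
Only Vera (7/32) clears that bar, contributing 54; the remaining 8 contribute 0. Total contributed: 54.
Taro keeps 54 and receives 4.9 × 54 × 3/32 = 24.81 from the shared codebase effort, for a payoff of 78.81.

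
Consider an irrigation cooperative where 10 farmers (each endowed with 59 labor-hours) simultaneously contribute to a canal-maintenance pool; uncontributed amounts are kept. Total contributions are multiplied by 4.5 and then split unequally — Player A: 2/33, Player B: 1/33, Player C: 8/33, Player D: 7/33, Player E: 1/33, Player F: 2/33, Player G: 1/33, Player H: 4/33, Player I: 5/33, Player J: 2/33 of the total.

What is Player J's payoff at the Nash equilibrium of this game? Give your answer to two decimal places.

A player with share s gets back 4.5·s per unit contributed, so full contribution is dominant for anyone with s > 1/4.5 = 0.2222 and zero contribution is dominant for anyone below.
The only share above 0.2222 is Player C's 8/33, contributing 59; the remaining 9 contribute 0. Total contributed: 59.
Player J keeps 59 and receives 4.5 × 59 × 2/33 = 16.09 from the canal-maintenance pool, for a payoff of 75.09.

75.09 labor-hours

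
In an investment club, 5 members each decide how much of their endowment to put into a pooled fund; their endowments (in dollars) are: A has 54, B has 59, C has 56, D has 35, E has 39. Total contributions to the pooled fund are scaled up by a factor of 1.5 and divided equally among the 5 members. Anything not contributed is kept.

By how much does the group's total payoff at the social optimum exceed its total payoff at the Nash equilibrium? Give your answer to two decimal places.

121.50 dollars

The private return per contributed unit is 1.5/5 = 0.3000 < 1 for every player regardless of endowment, so the Nash equilibrium is zero contribution and the group total is Σ E_j = 54 + 59 + 56 + 35 + 39 = 243.
Each contributed unit returns 1.500 to the group, so the social optimum is full contribution by everyone: group total = 1.500 × 243 = 364.50.
Efficiency loss = (1.500 − 1) × 243 = 121.50.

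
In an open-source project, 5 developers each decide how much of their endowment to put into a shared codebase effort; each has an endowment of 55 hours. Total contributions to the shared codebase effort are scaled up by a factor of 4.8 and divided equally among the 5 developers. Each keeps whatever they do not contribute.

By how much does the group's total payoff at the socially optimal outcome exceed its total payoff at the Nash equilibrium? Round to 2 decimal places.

Each contributed unit returns 4.8/5 = 0.9600 to its contributor — below 1 — so contributing 0 is dominant for every player. At the Nash equilibrium everyone keeps their 55, and the group total is 5 × 55 = 275.
Each contributed unit returns 4.800 to the group as a whole (0.9600 to each of 5 players), which exceeds 1, so the social optimum is full contribution: group total = 4.800 × 275 = 1320.00.
Efficiency loss = 1320.00 − 275 = 1045.00.

1045.00 hours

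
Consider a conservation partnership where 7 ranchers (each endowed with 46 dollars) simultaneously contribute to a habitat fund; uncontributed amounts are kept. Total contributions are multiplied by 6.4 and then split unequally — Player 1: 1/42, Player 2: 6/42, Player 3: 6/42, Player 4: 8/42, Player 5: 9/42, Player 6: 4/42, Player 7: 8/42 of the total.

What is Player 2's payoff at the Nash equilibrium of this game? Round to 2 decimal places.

Player j's private return per contributed unit is 6.4 × (j's share). Contributing is weakly dominant for j when that share is at least 1/6.4 = 0.1563, and contributing 0 is dominant otherwise.
The shares above 0.1563 belong to Player 4, Player 5 and Player 7, contributing 46 each; the remaining 4 contribute 0. Total contributed: 138.
Player 2 keeps 46 and receives 6.4 × 138 × 6/42 = 126.17 from the habitat fund, for a payoff of 172.17.

172.17 dollars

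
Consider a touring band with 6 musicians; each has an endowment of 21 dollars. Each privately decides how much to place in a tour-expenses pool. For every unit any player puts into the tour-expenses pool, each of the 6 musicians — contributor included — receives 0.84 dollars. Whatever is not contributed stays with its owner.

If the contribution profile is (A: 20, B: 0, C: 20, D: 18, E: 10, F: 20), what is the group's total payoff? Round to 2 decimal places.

Total contributed: 20 + 0 + 20 + 18 + 10 + 20 = 88; total kept: 6 × 21 − 88 = 38.
The tour-expenses pool pays out 0.84 × 6 × 88 = 443.52 in aggregate.
Group total = 38 + 443.52 = 481.52.

481.52 dollars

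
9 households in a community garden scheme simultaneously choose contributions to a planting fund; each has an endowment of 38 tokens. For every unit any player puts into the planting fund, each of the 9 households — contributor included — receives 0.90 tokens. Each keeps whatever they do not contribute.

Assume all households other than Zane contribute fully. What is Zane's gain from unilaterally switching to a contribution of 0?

3.80 tokens

Switching from a contribution of 38 to 0 lets Zane keep an extra 38 tokens, but lowers the planting fund by 38, which costs Zane their own share of that drop: 0.90 × 38 = 34.20.
Net gain = 38 − 34.20 = 3.80. The private return per contributed unit (0.90) is below 1, so free-riding is indeed the best response regardless of what the others do.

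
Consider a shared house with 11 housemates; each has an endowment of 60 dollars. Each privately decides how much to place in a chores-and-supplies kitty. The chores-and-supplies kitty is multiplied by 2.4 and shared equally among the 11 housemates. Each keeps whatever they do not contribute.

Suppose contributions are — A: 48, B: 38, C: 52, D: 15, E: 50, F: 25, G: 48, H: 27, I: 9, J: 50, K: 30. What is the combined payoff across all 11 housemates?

1208.80 dollars

Total contributed: 48 + 38 + 52 + 15 + 50 + 25 + 48 + 27 + 9 + 50 + 30 = 392; total kept: 11 × 60 − 392 = 268.
The chores-and-supplies kitty pays out 2.4 × 392 = 940.80 in aggregate.
Group total = 268 + 940.80 = 1208.80.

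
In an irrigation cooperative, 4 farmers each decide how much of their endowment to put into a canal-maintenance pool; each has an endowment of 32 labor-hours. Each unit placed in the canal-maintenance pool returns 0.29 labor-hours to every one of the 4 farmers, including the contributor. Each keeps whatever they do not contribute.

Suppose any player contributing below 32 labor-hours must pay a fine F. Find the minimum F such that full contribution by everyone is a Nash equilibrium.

Given the others contribute fully, the best deviation is to contribute 0 (any partial contribution still incurs the fine and gives up units whose private return 0.29 is below 1).
Deviating from 32 to 0 saves 32 labor-hours but forfeits the deviator's share of the drop in the canal-maintenance pool: 0.29 × 32 = 9.28.
So the deviation gain is 32 − 9.28 = 22.72, and the fine must be at least 22.72 labor-hours to wipe it out.

22.72 labor-hours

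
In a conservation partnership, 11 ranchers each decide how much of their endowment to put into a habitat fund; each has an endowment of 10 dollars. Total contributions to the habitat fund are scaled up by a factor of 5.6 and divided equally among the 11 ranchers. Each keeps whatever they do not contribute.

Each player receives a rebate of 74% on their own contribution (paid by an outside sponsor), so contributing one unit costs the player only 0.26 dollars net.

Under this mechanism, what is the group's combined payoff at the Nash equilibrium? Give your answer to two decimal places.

697.40 dollars

Under the mechanism each unit contributed yields (5.6/11) / 0.26 = 1.9580 back to its contributor per unit of net cost, which exceeds 1, making full contribution the dominant choice for everyone.
At the Nash equilibrium everyone contributes 10. Group total payoff = 11 × (10 × 0.74 + 5.6 × 10) = 697.40.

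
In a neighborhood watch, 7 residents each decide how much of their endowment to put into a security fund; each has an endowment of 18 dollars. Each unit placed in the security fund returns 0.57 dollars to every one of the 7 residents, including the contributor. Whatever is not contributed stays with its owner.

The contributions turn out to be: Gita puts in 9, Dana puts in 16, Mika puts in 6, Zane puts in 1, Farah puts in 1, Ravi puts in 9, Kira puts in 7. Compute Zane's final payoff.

Total contributed: 9 + 16 + 6 + 1 + 1 + 9 + 7 = 49.
Each receives 0.57 × 49 = 27.93 from the security fund.
Zane keeps 18 − 1 = 17, so Zane's payoff is 17 + 27.93 = 44.93.

44.93 dollars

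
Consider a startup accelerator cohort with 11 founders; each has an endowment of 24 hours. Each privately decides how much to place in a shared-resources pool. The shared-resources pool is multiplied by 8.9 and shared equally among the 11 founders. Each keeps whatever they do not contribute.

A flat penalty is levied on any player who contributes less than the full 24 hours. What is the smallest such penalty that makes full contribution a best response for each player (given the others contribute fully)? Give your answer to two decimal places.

4.58 hours

Given the others contribute fully, the best deviation is to contribute 0 (any partial contribution still incurs the fine and gives up units whose private return 0.8091 is below 1).
Deviating from 24 to 0 saves 24 hours but forfeits the deviator's share of the drop in the shared-resources pool: 8.9/11 × 24 = 19.42.
So the deviation gain is 24 − 19.42 = 4.58, and the fine must be at least 4.58 hours to wipe it out.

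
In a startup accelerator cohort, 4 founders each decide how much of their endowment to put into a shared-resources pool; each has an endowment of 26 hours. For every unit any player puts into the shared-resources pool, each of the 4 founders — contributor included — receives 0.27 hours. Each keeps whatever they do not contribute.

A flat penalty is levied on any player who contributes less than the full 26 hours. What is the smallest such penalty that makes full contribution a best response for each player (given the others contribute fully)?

18.98 hours

Given the others contribute fully, the best deviation is to contribute 0 (any partial contribution still incurs the fine and gives up units whose private return 0.27 is below 1).
Deviating from 26 to 0 saves 26 hours but forfeits the deviator's share of the drop in the shared-resources pool: 0.27 × 26 = 7.02.
So the deviation gain is 26 − 7.02 = 18.98, and the fine must be at least 18.98 hours to wipe it out.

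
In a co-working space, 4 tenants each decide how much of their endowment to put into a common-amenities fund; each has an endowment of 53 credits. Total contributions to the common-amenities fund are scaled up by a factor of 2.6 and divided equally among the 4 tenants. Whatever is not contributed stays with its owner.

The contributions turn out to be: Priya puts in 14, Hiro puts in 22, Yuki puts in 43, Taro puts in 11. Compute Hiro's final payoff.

89.50 credits

Total contributed: 14 + 22 + 43 + 11 = 90.
Each receives 2.6 × 90 / 4 = 58.50 from the common-amenities fund.
Hiro keeps 53 − 22 = 31, so Hiro's payoff is 31 + 58.50 = 89.50.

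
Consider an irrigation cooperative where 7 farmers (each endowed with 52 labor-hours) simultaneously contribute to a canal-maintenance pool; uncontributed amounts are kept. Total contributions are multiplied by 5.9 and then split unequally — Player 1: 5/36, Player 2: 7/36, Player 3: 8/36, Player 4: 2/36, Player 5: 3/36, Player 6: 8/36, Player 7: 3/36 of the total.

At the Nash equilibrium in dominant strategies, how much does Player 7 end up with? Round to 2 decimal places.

128.70 labor-hours

Each unit j contributes comes back to j as 5.9 × (j's share), so j prefers to contribute only if that share exceeds 1/5.9 = 0.1695; otherwise keeping the unit dominates.
Player 2, Player 3 and Player 6 clear that bar, contributing 52 each; the remaining 4 contribute 0. Total contributed: 156.
Player 7 keeps 52 and receives 5.9 × 156 × 3/36 = 76.70 from the canal-maintenance pool, for a payoff of 128.70.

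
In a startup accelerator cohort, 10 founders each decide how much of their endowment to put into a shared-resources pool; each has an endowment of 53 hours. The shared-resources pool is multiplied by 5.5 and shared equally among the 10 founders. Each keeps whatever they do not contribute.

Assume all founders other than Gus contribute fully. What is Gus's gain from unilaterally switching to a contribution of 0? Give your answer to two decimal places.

23.85 hours

Switching from a contribution of 53 to 0 lets Gus keep an extra 53 hours, but lowers the shared-resources pool by 53, which costs Gus their own share of that drop: 5.5/10 × 53 = 29.15.
Net gain = 53 − 29.15 = 23.85. The private return per contributed unit (0.5500) is below 1, so free-riding is indeed the best response regardless of what the others do.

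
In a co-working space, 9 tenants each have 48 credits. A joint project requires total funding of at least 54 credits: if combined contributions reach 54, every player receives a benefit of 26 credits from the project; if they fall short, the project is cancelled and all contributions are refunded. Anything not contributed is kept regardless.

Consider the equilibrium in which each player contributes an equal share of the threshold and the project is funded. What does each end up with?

68 credits

Equal share of the threshold: 54/9 = 6.
At this profile no one gains by cutting their contribution: any cut drops the total below 54, the project is cancelled, contributions are refunded, and the deviator ends with 48, which is less than 48 − 6 + 26 = 68. Contributing more than 6 just wastes the excess. So contributing exactly 6 is a best response.
Each player's payoff: 48 − 6 + 26 = 68.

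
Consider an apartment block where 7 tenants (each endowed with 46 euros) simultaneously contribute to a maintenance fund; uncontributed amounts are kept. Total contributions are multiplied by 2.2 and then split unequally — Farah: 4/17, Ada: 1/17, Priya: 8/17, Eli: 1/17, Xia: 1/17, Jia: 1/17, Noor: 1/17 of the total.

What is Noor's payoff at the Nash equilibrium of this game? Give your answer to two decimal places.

Each unit j contributes comes back to j as 2.2 × (j's share), so j prefers to contribute only if that share exceeds 1/2.2 = 0.4545; otherwise keeping the unit dominates.
Priya alone (share 8/17) is above the threshold, contributing 46; the remaining 6 contribute 0. Total contributed: 46.
Noor keeps 46 and receives 2.2 × 46 × 1/17 = 5.95 from the maintenance fund, for a payoff of 51.95.

51.95 euros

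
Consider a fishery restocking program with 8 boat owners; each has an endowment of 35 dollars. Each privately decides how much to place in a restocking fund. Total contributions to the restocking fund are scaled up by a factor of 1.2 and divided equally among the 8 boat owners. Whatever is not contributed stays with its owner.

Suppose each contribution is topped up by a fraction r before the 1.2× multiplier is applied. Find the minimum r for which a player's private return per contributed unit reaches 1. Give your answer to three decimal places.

With matching at rate r, one contributed unit becomes (1 + r) in the restocking fund and returns 1.2 × (1 + r) / 8 to the contributor.
Setting this equal to 1: 1 + r = 8/1.2 = 6.6667.
So the minimum matching rate is r = 6.6667 − 1 = 5.667.

5.667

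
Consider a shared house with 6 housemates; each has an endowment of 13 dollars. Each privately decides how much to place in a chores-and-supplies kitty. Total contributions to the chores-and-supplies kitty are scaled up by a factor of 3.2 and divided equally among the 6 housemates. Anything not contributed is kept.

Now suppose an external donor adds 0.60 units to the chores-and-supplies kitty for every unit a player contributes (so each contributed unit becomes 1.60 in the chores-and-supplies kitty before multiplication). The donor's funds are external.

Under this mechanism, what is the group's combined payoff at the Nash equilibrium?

78.00 dollars

Even with the mechanism, each unit contributed returns only 3.2 × 1.60 / 6 = 0.8533 per unit of net cost, so contributing nothing is still dominant.
At the Nash equilibrium no one contributes; group total payoff = 6 × 13 = 78.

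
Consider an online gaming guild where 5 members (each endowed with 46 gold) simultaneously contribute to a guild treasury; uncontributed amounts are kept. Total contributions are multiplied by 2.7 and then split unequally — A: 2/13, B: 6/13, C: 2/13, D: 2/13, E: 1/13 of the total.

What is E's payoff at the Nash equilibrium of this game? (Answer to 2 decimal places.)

55.55 gold

For player j, contributing a unit is worthwhile iff 2.7 × (j's share) ≥ 1, i.e. iff j's share is at least 0.3704.
Only B (6/13) clears that bar, contributing 46; the remaining 4 contribute 0. Total contributed: 46.
E keeps 46 and receives 2.7 × 46 × 1/13 = 9.55 from the guild treasury, for a payoff of 55.55.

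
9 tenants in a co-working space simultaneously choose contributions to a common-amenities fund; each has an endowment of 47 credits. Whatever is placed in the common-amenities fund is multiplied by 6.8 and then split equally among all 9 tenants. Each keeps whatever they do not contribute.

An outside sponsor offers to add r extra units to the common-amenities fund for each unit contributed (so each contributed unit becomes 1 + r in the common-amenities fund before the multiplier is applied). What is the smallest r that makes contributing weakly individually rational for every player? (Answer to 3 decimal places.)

With matching at rate r, one contributed unit becomes (1 + r) in the common-amenities fund and returns 6.8 × (1 + r) / 9 to the contributor.
Setting this equal to 1: 1 + r = 9/6.8 = 1.3235.
So the minimum matching rate is r = 1.3235 − 1 = 0.324.

0.324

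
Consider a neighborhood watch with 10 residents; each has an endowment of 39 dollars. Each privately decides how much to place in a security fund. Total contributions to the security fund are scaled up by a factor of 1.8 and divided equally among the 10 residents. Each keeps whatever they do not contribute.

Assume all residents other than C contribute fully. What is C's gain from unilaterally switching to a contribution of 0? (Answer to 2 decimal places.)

31.98 dollars

Switching from a contribution of 39 to 0 lets C keep an extra 39 dollars, but lowers the security fund by 39, which costs C their own share of that drop: 1.8/10 × 39 = 7.02.
Net gain = 39 − 7.02 = 31.98. The private return per contributed unit (0.1800) is below 1, so free-riding is indeed the best response regardless of what the others do.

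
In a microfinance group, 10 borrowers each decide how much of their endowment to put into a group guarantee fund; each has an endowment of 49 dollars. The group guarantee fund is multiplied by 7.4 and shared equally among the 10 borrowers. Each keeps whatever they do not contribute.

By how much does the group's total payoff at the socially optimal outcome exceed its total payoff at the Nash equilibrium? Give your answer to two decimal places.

Each contributed unit returns 7.4/10 = 0.7400 to its contributor — below 1 — so contributing 0 is dominant for every player. At the Nash equilibrium everyone keeps their 49, and the group total is 10 × 49 = 490.
Each contributed unit returns 7.400 to the group as a whole (0.7400 to each of 10 players), which exceeds 1, so the social optimum is full contribution: group total = 7.400 × 490 = 3626.00.
Efficiency loss = 3626.00 − 490 = 3136.00.

3136.00 dollars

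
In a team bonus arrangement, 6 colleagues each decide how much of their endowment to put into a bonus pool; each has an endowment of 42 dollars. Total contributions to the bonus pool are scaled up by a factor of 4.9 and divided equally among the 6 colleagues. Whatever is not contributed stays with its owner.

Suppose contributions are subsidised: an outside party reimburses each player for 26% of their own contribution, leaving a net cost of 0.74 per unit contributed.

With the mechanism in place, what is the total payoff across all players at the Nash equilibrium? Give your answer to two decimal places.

With the mechanism, a contributed unit returns (4.9/6) / 0.74 = 1.1036 per unit of net cost to the contributor — now above 1 — so contributing fully is weakly dominant for every player.
At the Nash equilibrium everyone contributes 42. Group total payoff = 6 × (42 × 0.26 + 4.9 × 42) = 1300.32.

1300.32 dollars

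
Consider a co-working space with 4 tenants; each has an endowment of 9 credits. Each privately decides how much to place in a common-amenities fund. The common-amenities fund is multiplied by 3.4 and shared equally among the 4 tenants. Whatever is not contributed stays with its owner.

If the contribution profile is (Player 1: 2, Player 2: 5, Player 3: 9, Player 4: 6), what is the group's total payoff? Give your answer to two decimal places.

88.80 credits

Total contributed: 2 + 5 + 9 + 6 = 22; total kept: 4 × 9 − 22 = 14.
The common-amenities fund pays out 3.4 × 22 = 74.80 in aggregate.
Group total = 14 + 74.80 = 88.80.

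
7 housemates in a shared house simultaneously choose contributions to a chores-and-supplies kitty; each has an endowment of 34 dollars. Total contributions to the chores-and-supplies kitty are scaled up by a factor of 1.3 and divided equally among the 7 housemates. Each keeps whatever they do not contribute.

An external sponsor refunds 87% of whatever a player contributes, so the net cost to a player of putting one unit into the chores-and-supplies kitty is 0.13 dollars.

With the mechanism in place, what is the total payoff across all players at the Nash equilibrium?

516.46 dollars

The effective private return per unit is now (1.3/7) / 0.13 = 1.4286 > 1, so every player's dominant strategy flips to full contribution.
At the Nash equilibrium everyone contributes 34. Group total payoff = 7 × (34 × 0.87 + 1.3 × 34) = 516.46.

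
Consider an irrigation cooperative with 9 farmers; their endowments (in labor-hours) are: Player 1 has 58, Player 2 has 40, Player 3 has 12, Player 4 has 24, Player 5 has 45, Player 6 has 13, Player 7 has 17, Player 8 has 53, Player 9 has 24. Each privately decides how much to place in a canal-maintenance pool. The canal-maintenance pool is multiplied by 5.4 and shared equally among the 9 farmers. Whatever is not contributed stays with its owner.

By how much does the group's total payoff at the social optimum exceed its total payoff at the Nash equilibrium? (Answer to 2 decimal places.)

1258.40 labor-hours

The private return per contributed unit is 5.4/9 = 0.6000 < 1 for every player regardless of endowment, so the Nash equilibrium is zero contribution and the group total is Σ E_j = 58 + 40 + 12 + 24 + 45 + 13 + 17 + 53 + 24 = 286.
Each contributed unit returns 5.400 to the group, so the social optimum is full contribution by everyone: group total = 5.400 × 286 = 1544.40.
Efficiency loss = (5.400 − 1) × 286 = 1258.40.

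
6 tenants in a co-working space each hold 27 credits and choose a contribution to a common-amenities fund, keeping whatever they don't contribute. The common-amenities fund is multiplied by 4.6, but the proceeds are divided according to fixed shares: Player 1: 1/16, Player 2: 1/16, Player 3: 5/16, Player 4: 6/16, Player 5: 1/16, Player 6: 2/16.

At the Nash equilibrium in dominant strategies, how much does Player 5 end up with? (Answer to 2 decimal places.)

42.53 credits

Player j's private return per contributed unit is 4.6 × (j's share). Contributing is weakly dominant for j when that share is at least 1/4.6 = 0.2174, and contributing 0 is dominant otherwise.
The shares above 0.2174 belong to Player 3 and Player 4, contributing 27 each; the remaining 4 contribute 0. Total contributed: 54.
Player 5 keeps 27 and receives 4.6 × 54 × 1/16 = 15.53 from the common-amenities fund, for a payoff of 42.53.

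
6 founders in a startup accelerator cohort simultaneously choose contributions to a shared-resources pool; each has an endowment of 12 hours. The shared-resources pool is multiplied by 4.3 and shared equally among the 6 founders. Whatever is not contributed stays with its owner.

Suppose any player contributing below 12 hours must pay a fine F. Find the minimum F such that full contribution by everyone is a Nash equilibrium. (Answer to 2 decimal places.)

Given the others contribute fully, the best deviation is to contribute 0 (any partial contribution still incurs the fine and gives up units whose private return 0.7167 is below 1).
Deviating from 12 to 0 saves 12 hours but forfeits the deviator's share of the drop in the shared-resources pool: 4.3/6 × 12 = 8.60.
So the deviation gain is 12 − 8.60 = 3.40, and the fine must be at least 3.40 hours to wipe it out.

3.40 hours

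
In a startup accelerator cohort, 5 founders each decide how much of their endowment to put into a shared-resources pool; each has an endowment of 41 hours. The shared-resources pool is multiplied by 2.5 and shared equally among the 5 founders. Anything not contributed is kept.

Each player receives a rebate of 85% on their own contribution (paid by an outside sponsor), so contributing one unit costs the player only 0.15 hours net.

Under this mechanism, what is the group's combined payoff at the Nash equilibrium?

686.75 hours

The effective private return per unit is now (2.5/5) / 0.15 = 3.3333 > 1, so every player's dominant strategy flips to full contribution.
So the Nash equilibrium is full contribution by all 5; the group earns 5 × (41 × 0.85 + 2.5 × 41) = 686.75.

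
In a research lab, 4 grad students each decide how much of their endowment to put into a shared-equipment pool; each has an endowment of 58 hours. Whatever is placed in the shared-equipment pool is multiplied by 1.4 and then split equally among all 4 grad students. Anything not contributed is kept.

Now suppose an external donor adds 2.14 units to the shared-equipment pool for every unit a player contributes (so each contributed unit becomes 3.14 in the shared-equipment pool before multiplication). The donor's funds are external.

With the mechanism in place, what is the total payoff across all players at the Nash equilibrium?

1019.87 hours

Under the mechanism each unit contributed yields 1.4 × 3.14 / 4 = 1.0990 back to its contributor per unit of net cost, which exceeds 1, making full contribution the dominant choice for everyone.
At the Nash equilibrium everyone contributes 58. Group total payoff = 1.4 × 3.14 × 232 = 1019.87.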